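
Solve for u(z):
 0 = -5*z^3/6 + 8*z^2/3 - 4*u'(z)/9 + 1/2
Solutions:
 u(z) = C1 - 15*z^4/32 + 2*z^3 + 9*z/8


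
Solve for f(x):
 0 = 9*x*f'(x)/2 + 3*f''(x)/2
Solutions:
 f(x) = C1 + C2*erf(sqrt(6)*x/2)


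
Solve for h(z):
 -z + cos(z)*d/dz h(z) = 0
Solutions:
 h(z) = C1 + Integral(z/cos(z), z)


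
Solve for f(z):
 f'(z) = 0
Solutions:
 f(z) = C1


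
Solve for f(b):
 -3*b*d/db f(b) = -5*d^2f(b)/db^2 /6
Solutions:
 f(b) = C1 + C2*erfi(3*sqrt(5)*b/5)


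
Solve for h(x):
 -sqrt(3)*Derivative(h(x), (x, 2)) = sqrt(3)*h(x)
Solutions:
 h(x) = C1*sin(x) + C2*cos(x)


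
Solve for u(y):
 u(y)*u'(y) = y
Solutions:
 u(y) = -sqrt(C1 + y^2)
 u(y) = sqrt(C1 + y^2)


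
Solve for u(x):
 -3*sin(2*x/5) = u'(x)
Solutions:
 u(x) = C1 + 15*cos(2*x/5)/2


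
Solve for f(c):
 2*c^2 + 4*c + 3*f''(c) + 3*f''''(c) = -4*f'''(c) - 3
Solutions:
 f(c) = C1 + C2*c - c^4/18 + 2*c^3/27 - 7*c^2/54 + (C3*sin(sqrt(5)*c/3) + C4*cos(sqrt(5)*c/3))*exp(-2*c/3)


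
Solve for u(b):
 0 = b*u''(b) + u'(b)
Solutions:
 u(b) = C1 + C2*log(b)


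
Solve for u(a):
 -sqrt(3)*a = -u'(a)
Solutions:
 u(a) = C1 + sqrt(3)*a^2/2


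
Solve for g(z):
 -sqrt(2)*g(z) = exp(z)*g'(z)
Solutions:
 g(z) = C1*exp(sqrt(2)*exp(-z))


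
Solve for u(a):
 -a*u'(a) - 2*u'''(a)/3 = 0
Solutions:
 u(a) = C1 + Integral(C2*airyai(-2^(2/3)*3^(1/3)*a/2) + C3*airybi(-2^(2/3)*3^(1/3)*a/2), a)


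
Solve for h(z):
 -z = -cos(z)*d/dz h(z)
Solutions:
 h(z) = C1 + Integral(z/cos(z), z)


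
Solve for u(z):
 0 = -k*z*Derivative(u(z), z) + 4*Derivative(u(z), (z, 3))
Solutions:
 u(z) = C1 + Integral(C2*airyai(2^(1/3)*k^(1/3)*z/2) + C3*airybi(2^(1/3)*k^(1/3)*z/2), z)


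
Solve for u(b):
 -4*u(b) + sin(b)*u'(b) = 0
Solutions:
 u(b) = C1*(cos(b)^2 - 2*cos(b) + 1)/(cos(b)^2 + 2*cos(b) + 1)


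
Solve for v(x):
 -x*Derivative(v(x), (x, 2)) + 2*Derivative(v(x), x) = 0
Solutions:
 v(x) = C1 + C2*x^3


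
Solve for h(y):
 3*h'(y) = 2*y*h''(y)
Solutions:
 h(y) = C1 + C2*y^(5/2)


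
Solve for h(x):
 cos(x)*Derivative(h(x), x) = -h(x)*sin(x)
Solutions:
 h(x) = C1*cos(x)


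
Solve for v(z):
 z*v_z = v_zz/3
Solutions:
 v(z) = C1 + C2*erfi(sqrt(6)*z/2)


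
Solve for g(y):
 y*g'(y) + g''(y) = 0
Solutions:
 g(y) = C1 + C2*erf(sqrt(2)*y/2)


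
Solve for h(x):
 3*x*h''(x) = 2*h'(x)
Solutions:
 h(x) = C1 + C2*x^(5/3)


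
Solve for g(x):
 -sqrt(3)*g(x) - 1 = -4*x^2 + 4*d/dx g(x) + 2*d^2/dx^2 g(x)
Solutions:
 g(x) = C1*exp(x*(-1 + sqrt(2)*sqrt(2 - sqrt(3))/2)) + C2*exp(-x*(sqrt(2)*sqrt(2 - sqrt(3))/2 + 1)) + 4*sqrt(3)*x^2/3 - 32*x/3 - 16/3 + 125*sqrt(3)/9


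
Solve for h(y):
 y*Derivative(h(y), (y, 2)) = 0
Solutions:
 h(y) = C1 + C2*y


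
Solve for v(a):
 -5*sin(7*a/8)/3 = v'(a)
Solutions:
 v(a) = C1 + 40*cos(7*a/8)/21


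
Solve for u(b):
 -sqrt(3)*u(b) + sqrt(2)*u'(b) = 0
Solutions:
 u(b) = C1*exp(sqrt(6)*b/2)


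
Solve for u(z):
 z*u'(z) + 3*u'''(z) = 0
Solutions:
 u(z) = C1 + Integral(C2*airyai(-3^(2/3)*z/3) + C3*airybi(-3^(2/3)*z/3), z)


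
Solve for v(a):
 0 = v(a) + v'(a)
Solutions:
 v(a) = C1*exp(-a)


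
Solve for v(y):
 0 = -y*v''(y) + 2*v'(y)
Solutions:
 v(y) = C1 + C2*y^3


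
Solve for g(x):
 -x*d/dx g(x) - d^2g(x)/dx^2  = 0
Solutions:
 g(x) = C1 + C2*erf(sqrt(2)*x/2)


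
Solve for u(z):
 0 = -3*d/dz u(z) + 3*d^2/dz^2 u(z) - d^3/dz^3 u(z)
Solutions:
 u(z) = C1 + (C2*sin(sqrt(3)*z/2) + C3*cos(sqrt(3)*z/2))*exp(3*z/2)


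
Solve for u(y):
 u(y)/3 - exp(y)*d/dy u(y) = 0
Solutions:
 u(y) = C1*exp(-exp(-y)/3)


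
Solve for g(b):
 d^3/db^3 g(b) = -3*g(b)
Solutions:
 g(b) = C3*exp(-3^(1/3)*b) + (C1*sin(3^(5/6)*b/2) + C2*cos(3^(5/6)*b/2))*exp(3^(1/3)*b/2)


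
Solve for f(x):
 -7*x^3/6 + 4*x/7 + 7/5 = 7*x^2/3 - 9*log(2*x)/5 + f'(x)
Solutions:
 f(x) = C1 - 7*x^4/24 - 7*x^3/9 + 2*x^2/7 + 9*x*log(x)/5 - 2*x/5 + 9*x*log(2)/5


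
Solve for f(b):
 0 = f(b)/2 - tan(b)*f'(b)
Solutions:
 f(b) = C1*sqrt(sin(b))


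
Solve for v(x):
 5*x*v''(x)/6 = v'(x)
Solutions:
 v(x) = C1 + C2*x^(11/5)


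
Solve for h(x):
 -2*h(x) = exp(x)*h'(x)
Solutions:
 h(x) = C1*exp(2*exp(-x))


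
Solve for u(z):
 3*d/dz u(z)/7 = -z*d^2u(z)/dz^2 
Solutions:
 u(z) = C1 + C2*z^(4/7)


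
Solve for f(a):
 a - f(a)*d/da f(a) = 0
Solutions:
 f(a) = -sqrt(C1 + a^2)
 f(a) = sqrt(C1 + a^2)


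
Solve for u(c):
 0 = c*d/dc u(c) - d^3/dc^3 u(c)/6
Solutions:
 u(c) = C1 + Integral(C2*airyai(6^(1/3)*c) + C3*airybi(6^(1/3)*c), c)


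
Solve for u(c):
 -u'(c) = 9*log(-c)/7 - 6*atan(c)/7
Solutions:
 u(c) = C1 - 9*c*log(-c)/7 + 6*c*atan(c)/7 + 9*c/7 - 3*log(c^2 + 1)/7


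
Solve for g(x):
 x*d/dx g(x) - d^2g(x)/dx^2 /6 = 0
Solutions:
 g(x) = C1 + C2*erfi(sqrt(3)*x)


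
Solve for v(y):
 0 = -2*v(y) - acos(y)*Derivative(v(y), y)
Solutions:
 v(y) = C1*exp(-2*Integral(1/acos(y), y))


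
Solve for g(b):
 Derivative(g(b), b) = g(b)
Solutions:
 g(b) = C1*exp(b)


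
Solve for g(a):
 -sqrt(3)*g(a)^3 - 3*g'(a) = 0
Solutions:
 g(a) = -sqrt(6)*sqrt(-1/(C1 - sqrt(3)*a))/2
 g(a) = sqrt(6)*sqrt(-1/(C1 - sqrt(3)*a))/2


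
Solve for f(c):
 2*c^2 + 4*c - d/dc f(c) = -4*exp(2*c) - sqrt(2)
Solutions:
 f(c) = C1 + 2*c^3/3 + 2*c^2 + sqrt(2)*c + 2*exp(2*c)


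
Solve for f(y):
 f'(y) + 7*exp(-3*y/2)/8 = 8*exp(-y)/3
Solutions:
 f(y) = C1 - 8*exp(-y)/3 + 7*exp(-3*y/2)/12


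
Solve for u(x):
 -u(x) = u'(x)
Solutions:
 u(x) = C1*exp(-x)


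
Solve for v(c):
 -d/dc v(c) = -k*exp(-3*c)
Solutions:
 v(c) = C1 - k*exp(-3*c)/3


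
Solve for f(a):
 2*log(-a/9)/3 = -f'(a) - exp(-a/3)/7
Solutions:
 f(a) = C1 - 2*a*log(-a)/3 + 2*a*(1 + 2*log(3))/3 + 3*exp(-a/3)/7


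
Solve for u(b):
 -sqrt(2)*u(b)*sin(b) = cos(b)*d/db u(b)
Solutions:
 u(b) = C1*cos(b)^(sqrt(2))


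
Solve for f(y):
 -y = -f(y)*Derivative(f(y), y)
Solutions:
 f(y) = -sqrt(C1 + y^2)
 f(y) = sqrt(C1 + y^2)


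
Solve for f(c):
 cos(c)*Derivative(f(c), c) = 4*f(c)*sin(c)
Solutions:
 f(c) = C1/cos(c)^4


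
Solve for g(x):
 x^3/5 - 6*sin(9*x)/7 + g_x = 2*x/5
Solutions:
 g(x) = C1 - x^4/20 + x^2/5 - 2*cos(9*x)/21


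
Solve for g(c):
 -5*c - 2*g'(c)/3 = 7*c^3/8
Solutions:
 g(c) = C1 - 21*c^4/64 - 15*c^2/4


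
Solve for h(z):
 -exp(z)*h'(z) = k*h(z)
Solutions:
 h(z) = C1*exp(k*exp(-z))


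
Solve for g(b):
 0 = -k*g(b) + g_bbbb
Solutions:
 g(b) = C1*exp(-b*k^(1/4)) + C2*exp(b*k^(1/4)) + C3*exp(-I*b*k^(1/4)) + C4*exp(I*b*k^(1/4))


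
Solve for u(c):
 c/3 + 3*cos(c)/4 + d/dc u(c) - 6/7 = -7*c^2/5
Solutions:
 u(c) = C1 - 7*c^3/15 - c^2/6 + 6*c/7 - 3*sin(c)/4


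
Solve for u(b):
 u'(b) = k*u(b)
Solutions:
 u(b) = C1*exp(b*k)


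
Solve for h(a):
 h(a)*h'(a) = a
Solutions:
 h(a) = -sqrt(C1 + a^2)
 h(a) = sqrt(C1 + a^2)


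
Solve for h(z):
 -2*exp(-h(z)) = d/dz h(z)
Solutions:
 h(z) = log(C1 - 2*z)


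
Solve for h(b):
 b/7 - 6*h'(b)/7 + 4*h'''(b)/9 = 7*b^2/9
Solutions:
 h(b) = C1 + C2*exp(-3*sqrt(42)*b/14) + C3*exp(3*sqrt(42)*b/14) - 49*b^3/162 + b^2/12 - 686*b/729


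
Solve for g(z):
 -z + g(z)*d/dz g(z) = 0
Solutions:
 g(z) = -sqrt(C1 + z^2)
 g(z) = sqrt(C1 + z^2)


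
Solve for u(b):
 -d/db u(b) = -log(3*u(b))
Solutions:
 -Integral(1/(log(_y) + log(3)), (_y, u(b))) = C1 - b


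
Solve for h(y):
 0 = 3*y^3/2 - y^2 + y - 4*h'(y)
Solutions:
 h(y) = C1 + 3*y^4/32 - y^3/12 + y^2/8


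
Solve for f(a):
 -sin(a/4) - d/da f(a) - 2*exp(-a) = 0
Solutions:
 f(a) = C1 + 4*cos(a/4) + 2*exp(-a)


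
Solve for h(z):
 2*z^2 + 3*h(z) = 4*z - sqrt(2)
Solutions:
 h(z) = -2*z^2/3 + 4*z/3 - sqrt(2)/3


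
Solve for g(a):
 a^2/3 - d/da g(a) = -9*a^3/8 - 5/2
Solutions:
 g(a) = C1 + 9*a^4/32 + a^3/9 + 5*a/2


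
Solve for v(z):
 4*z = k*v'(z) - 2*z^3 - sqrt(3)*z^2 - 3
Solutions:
 v(z) = C1 + z^4/(2*k) + sqrt(3)*z^3/(3*k) + 2*z^2/k + 3*z/k


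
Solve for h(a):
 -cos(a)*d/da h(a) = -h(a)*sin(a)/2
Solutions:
 h(a) = C1/sqrt(cos(a))


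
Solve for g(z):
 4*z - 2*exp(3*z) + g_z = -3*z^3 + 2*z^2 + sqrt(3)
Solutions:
 g(z) = C1 - 3*z^4/4 + 2*z^3/3 - 2*z^2 + sqrt(3)*z + 2*exp(3*z)/3


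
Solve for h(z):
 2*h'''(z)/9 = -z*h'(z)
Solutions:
 h(z) = C1 + Integral(C2*airyai(-6^(2/3)*z/2) + C3*airybi(-6^(2/3)*z/2), z)


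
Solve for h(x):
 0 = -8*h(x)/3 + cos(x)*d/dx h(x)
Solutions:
 h(x) = C1*(sin(x) + 1)^(4/3)/(sin(x) - 1)^(4/3)


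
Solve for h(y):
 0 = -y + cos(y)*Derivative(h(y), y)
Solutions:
 h(y) = C1 + Integral(y/cos(y), y)


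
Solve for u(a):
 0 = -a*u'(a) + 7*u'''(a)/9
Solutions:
 u(a) = C1 + Integral(C2*airyai(21^(2/3)*a/7) + C3*airybi(21^(2/3)*a/7), a)


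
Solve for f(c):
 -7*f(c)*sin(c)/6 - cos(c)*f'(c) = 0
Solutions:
 f(c) = C1*cos(c)^(7/6)


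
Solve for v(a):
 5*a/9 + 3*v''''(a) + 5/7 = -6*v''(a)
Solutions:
 v(a) = C1 + C2*a + C3*sin(sqrt(2)*a) + C4*cos(sqrt(2)*a) - 5*a^3/324 - 5*a^2/84


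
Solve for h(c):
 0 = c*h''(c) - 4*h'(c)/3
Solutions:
 h(c) = C1 + C2*c^(7/3)


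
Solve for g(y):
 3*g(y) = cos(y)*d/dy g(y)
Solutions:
 g(y) = C1*(sin(y) + 1)^(3/2)/(sin(y) - 1)^(3/2)


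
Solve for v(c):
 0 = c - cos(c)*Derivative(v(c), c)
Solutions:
 v(c) = C1 + Integral(c/cos(c), c)


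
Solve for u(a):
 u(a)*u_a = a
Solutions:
 u(a) = -sqrt(C1 + a^2)
 u(a) = sqrt(C1 + a^2)


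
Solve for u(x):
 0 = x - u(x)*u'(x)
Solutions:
 u(x) = -sqrt(C1 + x^2)
 u(x) = sqrt(C1 + x^2)


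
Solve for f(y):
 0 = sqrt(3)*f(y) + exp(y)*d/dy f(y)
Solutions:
 f(y) = C1*exp(sqrt(3)*exp(-y))


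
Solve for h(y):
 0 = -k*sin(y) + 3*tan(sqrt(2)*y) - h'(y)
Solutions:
 h(y) = C1 + k*cos(y) - 3*sqrt(2)*log(cos(sqrt(2)*y))/2


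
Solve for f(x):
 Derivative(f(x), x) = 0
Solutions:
 f(x) = C1


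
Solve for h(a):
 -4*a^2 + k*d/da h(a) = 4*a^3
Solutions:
 h(a) = C1 + a^4/k + 4*a^3/(3*k)


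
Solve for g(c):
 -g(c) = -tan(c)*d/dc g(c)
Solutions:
 g(c) = C1*sin(c)


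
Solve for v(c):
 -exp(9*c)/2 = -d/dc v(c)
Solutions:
 v(c) = C1 + exp(9*c)/18


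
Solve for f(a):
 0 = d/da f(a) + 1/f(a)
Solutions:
 f(a) = -sqrt(C1 - 2*a)
 f(a) = sqrt(C1 - 2*a)


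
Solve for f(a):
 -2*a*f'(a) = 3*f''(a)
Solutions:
 f(a) = C1 + C2*erf(sqrt(3)*a/3)


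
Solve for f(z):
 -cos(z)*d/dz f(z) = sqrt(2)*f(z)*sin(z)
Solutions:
 f(z) = C1*cos(z)^(sqrt(2))


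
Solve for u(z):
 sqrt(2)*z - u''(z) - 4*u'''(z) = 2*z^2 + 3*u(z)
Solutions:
 u(z) = C3*exp(-z) - 2*z^2/3 + sqrt(2)*z/3 + (C1*sin(sqrt(39)*z/8) + C2*cos(sqrt(39)*z/8))*exp(3*z/8) + 4/9


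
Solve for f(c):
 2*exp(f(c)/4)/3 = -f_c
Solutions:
 f(c) = 4*log(1/(C1 + 2*c)) + 4*log(12)


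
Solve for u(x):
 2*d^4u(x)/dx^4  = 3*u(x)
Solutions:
 u(x) = C1*exp(-2^(3/4)*3^(1/4)*x/2) + C2*exp(2^(3/4)*3^(1/4)*x/2) + C3*sin(2^(3/4)*3^(1/4)*x/2) + C4*cos(2^(3/4)*3^(1/4)*x/2)


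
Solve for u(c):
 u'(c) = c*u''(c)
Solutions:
 u(c) = C1 + C2*c^2


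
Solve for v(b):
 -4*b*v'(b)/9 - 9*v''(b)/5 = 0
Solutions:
 v(b) = C1 + C2*erf(sqrt(10)*b/9)


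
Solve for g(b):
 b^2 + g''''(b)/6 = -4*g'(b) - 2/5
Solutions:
 g(b) = C1 + C4*exp(-2*3^(1/3)*b) - b^3/12 - b/10 + (C2*sin(3^(5/6)*b) + C3*cos(3^(5/6)*b))*exp(3^(1/3)*b)


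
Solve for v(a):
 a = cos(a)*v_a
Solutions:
 v(a) = C1 + Integral(a/cos(a), a)


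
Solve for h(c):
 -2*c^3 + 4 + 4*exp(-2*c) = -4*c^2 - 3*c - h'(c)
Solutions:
 h(c) = C1 + c^4/2 - 4*c^3/3 - 3*c^2/2 - 4*c + 2*exp(-2*c)


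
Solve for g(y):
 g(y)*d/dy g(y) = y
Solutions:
 g(y) = -sqrt(C1 + y^2)
 g(y) = sqrt(C1 + y^2)


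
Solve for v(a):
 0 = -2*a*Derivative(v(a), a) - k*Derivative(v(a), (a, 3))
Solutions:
 v(a) = C1 + Integral(C2*airyai(2^(1/3)*a*(-1/k)^(1/3)) + C3*airybi(2^(1/3)*a*(-1/k)^(1/3)), a)


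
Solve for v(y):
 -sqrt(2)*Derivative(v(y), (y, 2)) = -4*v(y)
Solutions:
 v(y) = C1*exp(-2^(3/4)*y) + C2*exp(2^(3/4)*y)


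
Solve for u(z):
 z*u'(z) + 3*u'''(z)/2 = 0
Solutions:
 u(z) = C1 + Integral(C2*airyai(-2^(1/3)*3^(2/3)*z/3) + C3*airybi(-2^(1/3)*3^(2/3)*z/3), z)


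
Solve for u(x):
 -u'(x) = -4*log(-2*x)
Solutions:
 u(x) = C1 + 4*x*log(-x) + 4*x*(-1 + log(2))


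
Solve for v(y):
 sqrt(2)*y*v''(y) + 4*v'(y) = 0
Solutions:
 v(y) = C1 + C2*y^(1 - 2*sqrt(2))


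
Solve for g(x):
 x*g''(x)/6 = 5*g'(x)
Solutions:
 g(x) = C1 + C2*x^31


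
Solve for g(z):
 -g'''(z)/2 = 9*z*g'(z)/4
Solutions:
 g(z) = C1 + Integral(C2*airyai(-6^(2/3)*z/2) + C3*airybi(-6^(2/3)*z/2), z)


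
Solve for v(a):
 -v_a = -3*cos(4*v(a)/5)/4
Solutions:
 -3*a/4 - 5*log(sin(4*v(a)/5) - 1)/8 + 5*log(sin(4*v(a)/5) + 1)/8 = C1


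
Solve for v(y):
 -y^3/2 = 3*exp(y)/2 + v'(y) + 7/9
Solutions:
 v(y) = C1 - y^4/8 - 7*y/9 - 3*exp(y)/2


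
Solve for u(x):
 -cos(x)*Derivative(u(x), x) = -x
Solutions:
 u(x) = C1 + Integral(x/cos(x), x)


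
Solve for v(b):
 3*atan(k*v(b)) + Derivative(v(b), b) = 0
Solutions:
 Integral(1/atan(_y*k), (_y, v(b))) = C1 - 3*b


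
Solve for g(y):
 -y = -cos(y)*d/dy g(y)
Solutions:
 g(y) = C1 + Integral(y/cos(y), y)


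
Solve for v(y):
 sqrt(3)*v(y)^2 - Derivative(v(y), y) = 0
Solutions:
 v(y) = -1/(C1 + sqrt(3)*y)


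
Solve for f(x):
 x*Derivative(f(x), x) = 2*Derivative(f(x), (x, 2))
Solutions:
 f(x) = C1 + C2*erfi(x/2)


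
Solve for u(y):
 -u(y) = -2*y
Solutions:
 u(y) = 2*y


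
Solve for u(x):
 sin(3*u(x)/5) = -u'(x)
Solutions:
 x + 5*log(cos(3*u(x)/5) - 1)/6 - 5*log(cos(3*u(x)/5) + 1)/6 = C1


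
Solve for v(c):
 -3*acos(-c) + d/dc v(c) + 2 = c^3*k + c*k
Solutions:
 v(c) = C1 + c^4*k/4 + c^2*k/2 + 3*c*acos(-c) - 2*c + 3*sqrt(1 - c^2)


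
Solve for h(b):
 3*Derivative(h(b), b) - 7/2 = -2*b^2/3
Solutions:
 h(b) = C1 - 2*b^3/27 + 7*b/6


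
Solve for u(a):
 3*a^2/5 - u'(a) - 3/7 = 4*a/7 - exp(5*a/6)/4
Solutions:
 u(a) = C1 + a^3/5 - 2*a^2/7 - 3*a/7 + 3*exp(5*a/6)/10


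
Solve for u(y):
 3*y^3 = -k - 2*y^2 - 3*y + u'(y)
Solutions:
 u(y) = C1 + k*y + 3*y^4/4 + 2*y^3/3 + 3*y^2/2


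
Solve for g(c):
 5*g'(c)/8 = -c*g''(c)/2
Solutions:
 g(c) = C1 + C2/c^(1/4)


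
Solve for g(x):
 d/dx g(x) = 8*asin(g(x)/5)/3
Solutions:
 Integral(1/asin(_y/5), (_y, g(x))) = C1 + 8*x/3


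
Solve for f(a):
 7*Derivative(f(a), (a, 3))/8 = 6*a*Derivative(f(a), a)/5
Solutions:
 f(a) = C1 + Integral(C2*airyai(2*35^(2/3)*6^(1/3)*a/35) + C3*airybi(2*35^(2/3)*6^(1/3)*a/35), a)


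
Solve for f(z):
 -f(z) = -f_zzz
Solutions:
 f(z) = C3*exp(z) + (C1*sin(sqrt(3)*z/2) + C2*cos(sqrt(3)*z/2))*exp(-z/2)


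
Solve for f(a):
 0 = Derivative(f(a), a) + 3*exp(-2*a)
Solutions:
 f(a) = C1 + 3*exp(-2*a)/2


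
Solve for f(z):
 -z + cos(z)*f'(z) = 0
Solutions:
 f(z) = C1 + Integral(z/cos(z), z)


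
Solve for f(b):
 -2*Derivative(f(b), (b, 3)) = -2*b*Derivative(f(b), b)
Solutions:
 f(b) = C1 + Integral(C2*airyai(b) + C3*airybi(b), b)


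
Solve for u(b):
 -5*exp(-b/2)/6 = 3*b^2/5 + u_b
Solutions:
 u(b) = C1 - b^3/5 + 5*exp(-b/2)/3


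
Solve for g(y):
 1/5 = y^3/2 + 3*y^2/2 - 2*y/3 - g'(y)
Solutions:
 g(y) = C1 + y^4/8 + y^3/2 - y^2/3 - y/5


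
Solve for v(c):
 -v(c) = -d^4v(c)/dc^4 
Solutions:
 v(c) = C1*exp(-c) + C2*exp(c) + C3*sin(c) + C4*cos(c)


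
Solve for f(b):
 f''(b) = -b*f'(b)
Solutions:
 f(b) = C1 + C2*erf(sqrt(2)*b/2)


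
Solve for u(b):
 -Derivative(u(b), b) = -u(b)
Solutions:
 u(b) = C1*exp(b)


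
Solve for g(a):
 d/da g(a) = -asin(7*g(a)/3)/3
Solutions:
 Integral(1/asin(7*_y/3), (_y, g(a))) = C1 - a/3


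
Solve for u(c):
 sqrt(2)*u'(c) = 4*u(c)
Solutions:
 u(c) = C1*exp(2*sqrt(2)*c)


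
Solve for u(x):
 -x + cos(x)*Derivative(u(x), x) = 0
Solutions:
 u(x) = C1 + Integral(x/cos(x), x)


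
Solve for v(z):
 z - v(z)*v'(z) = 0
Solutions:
 v(z) = -sqrt(C1 + z^2)
 v(z) = sqrt(C1 + z^2)


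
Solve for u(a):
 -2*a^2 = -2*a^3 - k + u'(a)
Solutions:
 u(a) = C1 + a^4/2 - 2*a^3/3 + a*k


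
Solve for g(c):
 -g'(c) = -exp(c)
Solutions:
 g(c) = C1 + exp(c)


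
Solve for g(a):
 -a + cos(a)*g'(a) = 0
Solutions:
 g(a) = C1 + Integral(a/cos(a), a)


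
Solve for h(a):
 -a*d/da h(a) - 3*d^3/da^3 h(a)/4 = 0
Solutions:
 h(a) = C1 + Integral(C2*airyai(-6^(2/3)*a/3) + C3*airybi(-6^(2/3)*a/3), a)


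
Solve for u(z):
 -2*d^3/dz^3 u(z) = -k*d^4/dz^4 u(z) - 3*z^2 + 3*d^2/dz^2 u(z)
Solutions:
 u(z) = C1 + C2*z + C3*exp(z*(1 - sqrt(3*k + 1))/k) + C4*exp(z*(sqrt(3*k + 1) + 1)/k) + z^4/12 - 2*z^3/9 + z^2*(3*k + 4)/9


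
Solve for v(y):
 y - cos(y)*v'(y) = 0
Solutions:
 v(y) = C1 + Integral(y/cos(y), y)


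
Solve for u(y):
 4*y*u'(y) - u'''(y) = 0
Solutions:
 u(y) = C1 + Integral(C2*airyai(2^(2/3)*y) + C3*airybi(2^(2/3)*y), y)


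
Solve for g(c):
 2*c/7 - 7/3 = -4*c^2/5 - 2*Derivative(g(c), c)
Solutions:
 g(c) = C1 - 2*c^3/15 - c^2/14 + 7*c/6


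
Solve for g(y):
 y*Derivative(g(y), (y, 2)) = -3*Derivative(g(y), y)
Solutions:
 g(y) = C1 + C2/y^2


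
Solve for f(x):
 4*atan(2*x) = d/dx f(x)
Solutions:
 f(x) = C1 + 4*x*atan(2*x) - log(4*x^2 + 1)


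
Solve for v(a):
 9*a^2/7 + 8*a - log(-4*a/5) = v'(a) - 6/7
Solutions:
 v(a) = C1 + 3*a^3/7 + 4*a^2 - a*log(-a) + a*(-2*log(2) + log(5) + 13/7)


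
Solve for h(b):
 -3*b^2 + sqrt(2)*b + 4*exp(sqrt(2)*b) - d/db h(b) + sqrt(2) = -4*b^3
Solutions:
 h(b) = C1 + b^4 - b^3 + sqrt(2)*b^2/2 + sqrt(2)*b + 2*sqrt(2)*exp(sqrt(2)*b)


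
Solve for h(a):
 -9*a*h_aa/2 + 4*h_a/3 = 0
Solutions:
 h(a) = C1 + C2*a^(35/27)


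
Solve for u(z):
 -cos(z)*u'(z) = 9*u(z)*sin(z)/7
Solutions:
 u(z) = C1*cos(z)^(9/7)


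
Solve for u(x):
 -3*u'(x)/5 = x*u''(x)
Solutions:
 u(x) = C1 + C2*x^(2/5)


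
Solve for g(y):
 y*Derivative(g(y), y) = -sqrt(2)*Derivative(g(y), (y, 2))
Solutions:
 g(y) = C1 + C2*erf(2^(1/4)*y/2)


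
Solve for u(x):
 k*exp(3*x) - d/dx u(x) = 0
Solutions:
 u(x) = C1 + k*exp(3*x)/3


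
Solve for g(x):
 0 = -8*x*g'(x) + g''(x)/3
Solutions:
 g(x) = C1 + C2*erfi(2*sqrt(3)*x)


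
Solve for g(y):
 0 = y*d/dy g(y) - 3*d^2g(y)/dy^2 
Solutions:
 g(y) = C1 + C2*erfi(sqrt(6)*y/6)


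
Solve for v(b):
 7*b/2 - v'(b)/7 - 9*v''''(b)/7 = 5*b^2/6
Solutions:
 v(b) = C1 + C4*exp(-3^(1/3)*b/3) - 35*b^3/18 + 49*b^2/4 + (C2*sin(3^(5/6)*b/6) + C3*cos(3^(5/6)*b/6))*exp(3^(1/3)*b/6)


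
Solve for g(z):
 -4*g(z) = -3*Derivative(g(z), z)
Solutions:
 g(z) = C1*exp(4*z/3)


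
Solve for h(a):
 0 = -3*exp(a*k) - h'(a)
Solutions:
 h(a) = C1 - 3*exp(a*k)/k


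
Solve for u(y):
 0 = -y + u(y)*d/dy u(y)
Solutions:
 u(y) = -sqrt(C1 + y^2)
 u(y) = sqrt(C1 + y^2)


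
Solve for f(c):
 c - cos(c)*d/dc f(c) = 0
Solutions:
 f(c) = C1 + Integral(c/cos(c), c)


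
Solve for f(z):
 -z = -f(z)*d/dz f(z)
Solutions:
 f(z) = -sqrt(C1 + z^2)
 f(z) = sqrt(C1 + z^2)


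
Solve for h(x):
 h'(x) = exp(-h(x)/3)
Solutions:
 h(x) = 3*log(C1 + x/3)


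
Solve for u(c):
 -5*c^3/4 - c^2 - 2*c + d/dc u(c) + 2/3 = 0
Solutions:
 u(c) = C1 + 5*c^4/16 + c^3/3 + c^2 - 2*c/3


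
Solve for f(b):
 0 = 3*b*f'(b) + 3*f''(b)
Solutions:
 f(b) = C1 + C2*erf(sqrt(2)*b/2)


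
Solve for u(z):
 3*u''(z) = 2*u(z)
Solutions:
 u(z) = C1*exp(-sqrt(6)*z/3) + C2*exp(sqrt(6)*z/3)


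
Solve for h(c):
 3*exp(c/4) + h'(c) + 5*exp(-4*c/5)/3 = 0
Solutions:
 h(c) = C1 - 12*exp(c/4) + 25*exp(-4*c/5)/12


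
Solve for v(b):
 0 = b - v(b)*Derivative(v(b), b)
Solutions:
 v(b) = -sqrt(C1 + b^2)
 v(b) = sqrt(C1 + b^2)


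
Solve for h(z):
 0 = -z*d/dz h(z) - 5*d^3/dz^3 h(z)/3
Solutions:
 h(z) = C1 + Integral(C2*airyai(-3^(1/3)*5^(2/3)*z/5) + C3*airybi(-3^(1/3)*5^(2/3)*z/5), z)


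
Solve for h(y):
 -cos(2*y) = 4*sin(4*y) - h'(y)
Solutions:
 h(y) = C1 + sin(2*y)/2 - cos(4*y)


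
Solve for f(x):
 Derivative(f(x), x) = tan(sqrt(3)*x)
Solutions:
 f(x) = C1 - sqrt(3)*log(cos(sqrt(3)*x))/3


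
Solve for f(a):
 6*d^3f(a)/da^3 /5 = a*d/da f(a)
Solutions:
 f(a) = C1 + Integral(C2*airyai(5^(1/3)*6^(2/3)*a/6) + C3*airybi(5^(1/3)*6^(2/3)*a/6), a)


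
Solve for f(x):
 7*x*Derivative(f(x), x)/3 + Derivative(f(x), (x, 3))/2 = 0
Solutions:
 f(x) = C1 + Integral(C2*airyai(-14^(1/3)*3^(2/3)*x/3) + C3*airybi(-14^(1/3)*3^(2/3)*x/3), x)


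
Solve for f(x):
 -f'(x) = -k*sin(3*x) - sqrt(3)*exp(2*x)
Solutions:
 f(x) = C1 - k*cos(3*x)/3 + sqrt(3)*exp(2*x)/2


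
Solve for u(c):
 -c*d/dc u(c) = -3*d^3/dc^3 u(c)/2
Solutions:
 u(c) = C1 + Integral(C2*airyai(2^(1/3)*3^(2/3)*c/3) + C3*airybi(2^(1/3)*3^(2/3)*c/3), c)


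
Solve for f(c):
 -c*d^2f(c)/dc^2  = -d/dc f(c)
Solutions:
 f(c) = C1 + C2*c^2


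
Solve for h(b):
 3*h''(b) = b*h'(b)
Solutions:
 h(b) = C1 + C2*erfi(sqrt(6)*b/6)


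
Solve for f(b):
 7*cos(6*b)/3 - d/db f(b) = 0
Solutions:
 f(b) = C1 + 7*sin(6*b)/18


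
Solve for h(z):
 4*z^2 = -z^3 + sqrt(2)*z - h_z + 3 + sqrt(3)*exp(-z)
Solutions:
 h(z) = C1 - z^4/4 - 4*z^3/3 + sqrt(2)*z^2/2 + 3*z - sqrt(3)*exp(-z)


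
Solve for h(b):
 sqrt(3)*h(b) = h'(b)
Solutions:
 h(b) = C1*exp(sqrt(3)*b)


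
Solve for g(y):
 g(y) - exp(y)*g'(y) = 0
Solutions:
 g(y) = C1*exp(-exp(-y))


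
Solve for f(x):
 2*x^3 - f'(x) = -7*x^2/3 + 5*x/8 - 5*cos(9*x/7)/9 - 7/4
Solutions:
 f(x) = C1 + x^4/2 + 7*x^3/9 - 5*x^2/16 + 7*x/4 + 35*sin(9*x/7)/81


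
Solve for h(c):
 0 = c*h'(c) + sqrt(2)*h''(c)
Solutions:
 h(c) = C1 + C2*erf(2^(1/4)*c/2)


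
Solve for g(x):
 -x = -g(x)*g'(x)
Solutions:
 g(x) = -sqrt(C1 + x^2)
 g(x) = sqrt(C1 + x^2)


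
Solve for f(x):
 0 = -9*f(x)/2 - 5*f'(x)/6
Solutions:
 f(x) = C1*exp(-27*x/5)


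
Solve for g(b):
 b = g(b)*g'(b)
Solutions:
 g(b) = -sqrt(C1 + b^2)
 g(b) = sqrt(C1 + b^2)


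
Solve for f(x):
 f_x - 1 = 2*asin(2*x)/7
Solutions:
 f(x) = C1 + 2*x*asin(2*x)/7 + x + sqrt(1 - 4*x^2)/7


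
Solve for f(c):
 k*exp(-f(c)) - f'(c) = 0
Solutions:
 f(c) = log(C1 + c*k)


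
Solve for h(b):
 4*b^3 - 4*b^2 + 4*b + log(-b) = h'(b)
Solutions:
 h(b) = C1 + b^4 - 4*b^3/3 + 2*b^2 + b*log(-b) - b


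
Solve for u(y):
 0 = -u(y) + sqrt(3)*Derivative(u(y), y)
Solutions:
 u(y) = C1*exp(sqrt(3)*y/3)


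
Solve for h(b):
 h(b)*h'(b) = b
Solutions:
 h(b) = -sqrt(C1 + b^2)
 h(b) = sqrt(C1 + b^2)


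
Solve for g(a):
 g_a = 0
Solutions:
 g(a) = C1


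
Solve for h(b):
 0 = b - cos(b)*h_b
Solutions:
 h(b) = C1 + Integral(b/cos(b), b)


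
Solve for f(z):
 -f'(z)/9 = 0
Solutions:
 f(z) = C1


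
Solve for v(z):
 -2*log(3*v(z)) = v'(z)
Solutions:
 Integral(1/(log(_y) + log(3)), (_y, v(z)))/2 = C1 - z


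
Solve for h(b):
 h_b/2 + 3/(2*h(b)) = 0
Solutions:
 h(b) = -sqrt(C1 - 6*b)
 h(b) = sqrt(C1 - 6*b)


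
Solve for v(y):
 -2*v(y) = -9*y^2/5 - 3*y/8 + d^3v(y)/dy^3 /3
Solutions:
 v(y) = C3*exp(-6^(1/3)*y) + 9*y^2/10 + 3*y/16 + (C1*sin(2^(1/3)*3^(5/6)*y/2) + C2*cos(2^(1/3)*3^(5/6)*y/2))*exp(6^(1/3)*y/2)


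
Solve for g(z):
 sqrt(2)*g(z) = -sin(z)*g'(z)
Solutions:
 g(z) = C1*(cos(z) + 1)^(sqrt(2)/2)/(cos(z) - 1)^(sqrt(2)/2)


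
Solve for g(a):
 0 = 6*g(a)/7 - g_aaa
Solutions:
 g(a) = C3*exp(6^(1/3)*7^(2/3)*a/7) + (C1*sin(2^(1/3)*3^(5/6)*7^(2/3)*a/14) + C2*cos(2^(1/3)*3^(5/6)*7^(2/3)*a/14))*exp(-6^(1/3)*7^(2/3)*a/14)


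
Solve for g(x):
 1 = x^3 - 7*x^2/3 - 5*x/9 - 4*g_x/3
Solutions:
 g(x) = C1 + 3*x^4/16 - 7*x^3/12 - 5*x^2/24 - 3*x/4


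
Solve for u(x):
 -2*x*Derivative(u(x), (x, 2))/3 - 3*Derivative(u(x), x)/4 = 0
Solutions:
 u(x) = C1 + C2/x^(1/8)


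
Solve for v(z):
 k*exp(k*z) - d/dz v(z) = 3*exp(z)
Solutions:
 v(z) = C1 - 3*exp(z) + exp(k*z)


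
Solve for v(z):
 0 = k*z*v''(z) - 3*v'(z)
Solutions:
 v(z) = C1 + z^(((re(k) + 3)*re(k) + im(k)^2)/(re(k)^2 + im(k)^2))*(C2*sin(3*log(z)*Abs(im(k))/(re(k)^2 + im(k)^2)) + C3*cos(3*log(z)*im(k)/(re(k)^2 + im(k)^2)))


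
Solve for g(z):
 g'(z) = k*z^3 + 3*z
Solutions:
 g(z) = C1 + k*z^4/4 + 3*z^2/2


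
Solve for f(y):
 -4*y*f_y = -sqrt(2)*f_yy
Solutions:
 f(y) = C1 + C2*erfi(2^(1/4)*y)


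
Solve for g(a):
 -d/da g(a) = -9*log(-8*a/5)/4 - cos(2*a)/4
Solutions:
 g(a) = C1 + 9*a*log(-a)/4 - 3*a*log(5) - 9*a/4 + 3*a*log(10)/4 + 6*a*log(2) + sin(2*a)/8


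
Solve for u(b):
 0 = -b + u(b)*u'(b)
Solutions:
 u(b) = -sqrt(C1 + b^2)
 u(b) = sqrt(C1 + b^2)


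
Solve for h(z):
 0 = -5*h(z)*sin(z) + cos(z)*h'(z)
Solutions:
 h(z) = C1/cos(z)^5


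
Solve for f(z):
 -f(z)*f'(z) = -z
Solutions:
 f(z) = -sqrt(C1 + z^2)
 f(z) = sqrt(C1 + z^2)


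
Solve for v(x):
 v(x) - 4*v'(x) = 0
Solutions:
 v(x) = C1*exp(x/4)


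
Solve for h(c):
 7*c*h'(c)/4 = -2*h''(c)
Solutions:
 h(c) = C1 + C2*erf(sqrt(7)*c/4)


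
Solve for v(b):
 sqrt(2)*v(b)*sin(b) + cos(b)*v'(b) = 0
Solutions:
 v(b) = C1*cos(b)^(sqrt(2))


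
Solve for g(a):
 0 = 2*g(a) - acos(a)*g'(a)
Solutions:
 g(a) = C1*exp(2*Integral(1/acos(a), a))


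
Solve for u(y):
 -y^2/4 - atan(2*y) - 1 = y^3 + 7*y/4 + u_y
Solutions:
 u(y) = C1 - y^4/4 - y^3/12 - 7*y^2/8 - y*atan(2*y) - y + log(4*y^2 + 1)/4


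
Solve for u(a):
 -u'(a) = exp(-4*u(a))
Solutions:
 u(a) = log(-I*(C1 - 4*a)^(1/4))
 u(a) = log(I*(C1 - 4*a)^(1/4))
 u(a) = log(-(C1 - 4*a)^(1/4))
 u(a) = log(C1 - 4*a)/4


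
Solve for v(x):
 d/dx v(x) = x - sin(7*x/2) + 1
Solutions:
 v(x) = C1 + x^2/2 + x + 2*cos(7*x/2)/7


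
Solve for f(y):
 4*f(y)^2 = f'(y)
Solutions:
 f(y) = -1/(C1 + 4*y)


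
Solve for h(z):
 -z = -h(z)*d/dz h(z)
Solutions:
 h(z) = -sqrt(C1 + z^2)
 h(z) = sqrt(C1 + z^2)


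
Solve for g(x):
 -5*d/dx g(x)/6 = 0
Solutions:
 g(x) = C1


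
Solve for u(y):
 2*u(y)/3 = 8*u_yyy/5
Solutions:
 u(y) = C3*exp(90^(1/3)*y/6) + (C1*sin(10^(1/3)*3^(1/6)*y/4) + C2*cos(10^(1/3)*3^(1/6)*y/4))*exp(-90^(1/3)*y/12)


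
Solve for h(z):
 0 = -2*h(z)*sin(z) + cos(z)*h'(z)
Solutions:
 h(z) = C1/cos(z)^2


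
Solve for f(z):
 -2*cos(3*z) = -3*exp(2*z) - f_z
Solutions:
 f(z) = C1 - 3*exp(2*z)/2 + 2*sin(3*z)/3


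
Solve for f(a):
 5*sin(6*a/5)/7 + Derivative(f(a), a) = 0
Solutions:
 f(a) = C1 + 25*cos(6*a/5)/42


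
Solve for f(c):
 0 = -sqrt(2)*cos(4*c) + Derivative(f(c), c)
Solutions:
 f(c) = C1 + sqrt(2)*sin(4*c)/4


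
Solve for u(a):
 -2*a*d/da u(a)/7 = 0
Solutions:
 u(a) = C1


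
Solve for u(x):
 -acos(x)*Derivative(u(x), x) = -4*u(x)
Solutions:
 u(x) = C1*exp(4*Integral(1/acos(x), x))


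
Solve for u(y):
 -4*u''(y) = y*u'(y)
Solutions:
 u(y) = C1 + C2*erf(sqrt(2)*y/4)


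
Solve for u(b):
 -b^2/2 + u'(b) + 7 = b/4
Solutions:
 u(b) = C1 + b^3/6 + b^2/8 - 7*b


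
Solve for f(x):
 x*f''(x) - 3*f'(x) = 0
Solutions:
 f(x) = C1 + C2*x^4


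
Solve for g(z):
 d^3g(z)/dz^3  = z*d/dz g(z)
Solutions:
 g(z) = C1 + Integral(C2*airyai(z) + C3*airybi(z), z)


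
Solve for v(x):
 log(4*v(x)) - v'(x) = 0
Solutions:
 -Integral(1/(log(_y) + 2*log(2)), (_y, v(x))) = C1 - x


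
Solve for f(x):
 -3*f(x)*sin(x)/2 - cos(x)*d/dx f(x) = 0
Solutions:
 f(x) = C1*cos(x)^(3/2)


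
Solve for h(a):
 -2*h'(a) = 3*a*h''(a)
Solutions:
 h(a) = C1 + C2*a^(1/3)


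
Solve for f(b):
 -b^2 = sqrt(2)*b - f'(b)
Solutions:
 f(b) = C1 + b^3/3 + sqrt(2)*b^2/2


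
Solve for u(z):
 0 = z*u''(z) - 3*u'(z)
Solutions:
 u(z) = C1 + C2*z^4


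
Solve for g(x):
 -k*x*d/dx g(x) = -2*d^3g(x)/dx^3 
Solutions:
 g(x) = C1 + Integral(C2*airyai(2^(2/3)*k^(1/3)*x/2) + C3*airybi(2^(2/3)*k^(1/3)*x/2), x)


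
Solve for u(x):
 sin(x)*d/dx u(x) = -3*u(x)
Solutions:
 u(x) = C1*(cos(x) + 1)^(3/2)/(cos(x) - 1)^(3/2)


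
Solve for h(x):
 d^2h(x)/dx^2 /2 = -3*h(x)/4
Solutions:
 h(x) = C1*sin(sqrt(6)*x/2) + C2*cos(sqrt(6)*x/2)


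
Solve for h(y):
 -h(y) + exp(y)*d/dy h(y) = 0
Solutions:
 h(y) = C1*exp(-exp(-y))


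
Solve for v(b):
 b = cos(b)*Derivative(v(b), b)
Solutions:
 v(b) = C1 + Integral(b/cos(b), b)


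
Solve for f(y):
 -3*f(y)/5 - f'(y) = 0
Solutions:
 f(y) = C1*exp(-3*y/5)


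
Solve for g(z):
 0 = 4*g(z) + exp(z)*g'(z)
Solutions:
 g(z) = C1*exp(4*exp(-z))


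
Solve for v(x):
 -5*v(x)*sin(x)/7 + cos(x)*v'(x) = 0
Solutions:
 v(x) = C1/cos(x)^(5/7)


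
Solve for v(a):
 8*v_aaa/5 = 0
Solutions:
 v(a) = C1 + C2*a + C3*a^2


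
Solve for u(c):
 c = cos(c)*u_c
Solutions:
 u(c) = C1 + Integral(c/cos(c), c)


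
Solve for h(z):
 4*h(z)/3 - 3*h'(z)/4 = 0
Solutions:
 h(z) = C1*exp(16*z/9)


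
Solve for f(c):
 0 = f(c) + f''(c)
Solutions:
 f(c) = C1*sin(c) + C2*cos(c)


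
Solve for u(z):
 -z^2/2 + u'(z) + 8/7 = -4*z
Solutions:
 u(z) = C1 + z^3/6 - 2*z^2 - 8*z/7


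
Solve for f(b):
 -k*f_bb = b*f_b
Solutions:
 f(b) = C1 + C2*sqrt(k)*erf(sqrt(2)*b*sqrt(1/k)/2)


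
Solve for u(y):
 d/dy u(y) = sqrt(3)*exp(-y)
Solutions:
 u(y) = C1 - sqrt(3)*exp(-y)


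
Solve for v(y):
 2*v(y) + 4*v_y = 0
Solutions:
 v(y) = C1*exp(-y/2)


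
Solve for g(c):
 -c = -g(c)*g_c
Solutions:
 g(c) = -sqrt(C1 + c^2)
 g(c) = sqrt(C1 + c^2)


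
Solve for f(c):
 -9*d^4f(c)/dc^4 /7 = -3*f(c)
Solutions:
 f(c) = C1*exp(-3^(3/4)*7^(1/4)*c/3) + C2*exp(3^(3/4)*7^(1/4)*c/3) + C3*sin(3^(3/4)*7^(1/4)*c/3) + C4*cos(3^(3/4)*7^(1/4)*c/3)


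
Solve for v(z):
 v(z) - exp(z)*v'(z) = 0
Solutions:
 v(z) = C1*exp(-exp(-z))


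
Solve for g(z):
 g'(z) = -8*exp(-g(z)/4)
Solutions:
 g(z) = 4*log(C1 - 2*z)


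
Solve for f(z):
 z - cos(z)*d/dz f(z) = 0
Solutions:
 f(z) = C1 + Integral(z/cos(z), z)


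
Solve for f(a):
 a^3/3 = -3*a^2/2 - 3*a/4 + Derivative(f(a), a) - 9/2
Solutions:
 f(a) = C1 + a^4/12 + a^3/2 + 3*a^2/8 + 9*a/2


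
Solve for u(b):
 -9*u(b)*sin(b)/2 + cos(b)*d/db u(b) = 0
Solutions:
 u(b) = C1/cos(b)^(9/2)


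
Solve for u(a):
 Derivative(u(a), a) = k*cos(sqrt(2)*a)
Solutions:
 u(a) = C1 + sqrt(2)*k*sin(sqrt(2)*a)/2


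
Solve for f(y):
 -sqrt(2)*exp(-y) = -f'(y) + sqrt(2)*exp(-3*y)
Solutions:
 f(y) = C1 - sqrt(2)*exp(-y) - sqrt(2)*exp(-3*y)/3


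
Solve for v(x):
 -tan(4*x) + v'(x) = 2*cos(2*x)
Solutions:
 v(x) = C1 - log(cos(4*x))/4 + sin(2*x)


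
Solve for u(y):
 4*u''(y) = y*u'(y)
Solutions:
 u(y) = C1 + C2*erfi(sqrt(2)*y/4)


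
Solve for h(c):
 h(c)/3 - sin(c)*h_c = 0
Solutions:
 h(c) = C1*(cos(c) - 1)^(1/6)/(cos(c) + 1)^(1/6)


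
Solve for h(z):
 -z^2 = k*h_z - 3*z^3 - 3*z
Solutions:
 h(z) = C1 + 3*z^4/(4*k) - z^3/(3*k) + 3*z^2/(2*k)


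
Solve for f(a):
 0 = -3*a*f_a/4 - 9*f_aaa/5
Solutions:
 f(a) = C1 + Integral(C2*airyai(-90^(1/3)*a/6) + C3*airybi(-90^(1/3)*a/6), a)


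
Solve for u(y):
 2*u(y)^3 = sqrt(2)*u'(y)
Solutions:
 u(y) = -sqrt(2)*sqrt(-1/(C1 + sqrt(2)*y))/2
 u(y) = sqrt(2)*sqrt(-1/(C1 + sqrt(2)*y))/2


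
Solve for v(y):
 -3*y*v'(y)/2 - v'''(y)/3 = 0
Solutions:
 v(y) = C1 + Integral(C2*airyai(-6^(2/3)*y/2) + C3*airybi(-6^(2/3)*y/2), y)


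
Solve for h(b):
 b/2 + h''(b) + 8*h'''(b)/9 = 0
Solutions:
 h(b) = C1 + C2*b + C3*exp(-9*b/8) - b^3/12 + 2*b^2/9


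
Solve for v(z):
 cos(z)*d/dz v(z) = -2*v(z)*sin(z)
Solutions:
 v(z) = C1*cos(z)^2


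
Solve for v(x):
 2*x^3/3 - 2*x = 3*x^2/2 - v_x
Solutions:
 v(x) = C1 - x^4/6 + x^3/2 + x^2


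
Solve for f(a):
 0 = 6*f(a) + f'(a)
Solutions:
 f(a) = C1*exp(-6*a)


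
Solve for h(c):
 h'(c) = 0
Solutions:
 h(c) = C1


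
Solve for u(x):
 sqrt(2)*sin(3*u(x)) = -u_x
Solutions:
 u(x) = -acos((-C1 - exp(6*sqrt(2)*x))/(C1 - exp(6*sqrt(2)*x)))/3 + 2*pi/3
 u(x) = acos((-C1 - exp(6*sqrt(2)*x))/(C1 - exp(6*sqrt(2)*x)))/3


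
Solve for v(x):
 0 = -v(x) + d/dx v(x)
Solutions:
 v(x) = C1*exp(x)


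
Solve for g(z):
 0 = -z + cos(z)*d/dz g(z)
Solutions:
 g(z) = C1 + Integral(z/cos(z), z)


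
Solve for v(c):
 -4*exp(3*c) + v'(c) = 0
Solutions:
 v(c) = C1 + 4*exp(3*c)/3


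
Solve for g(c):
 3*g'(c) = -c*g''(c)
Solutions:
 g(c) = C1 + C2/c^2


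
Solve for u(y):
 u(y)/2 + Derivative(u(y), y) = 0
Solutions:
 u(y) = C1*exp(-y/2)


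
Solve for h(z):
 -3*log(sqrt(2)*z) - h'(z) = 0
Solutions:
 h(z) = C1 - 3*z*log(z) - 3*z*log(2)/2 + 3*z


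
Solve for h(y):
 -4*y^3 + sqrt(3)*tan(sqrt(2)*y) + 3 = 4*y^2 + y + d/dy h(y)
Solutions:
 h(y) = C1 - y^4 - 4*y^3/3 - y^2/2 + 3*y - sqrt(6)*log(cos(sqrt(2)*y))/2


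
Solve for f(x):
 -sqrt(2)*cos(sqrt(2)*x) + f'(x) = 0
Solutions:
 f(x) = C1 + sin(sqrt(2)*x)


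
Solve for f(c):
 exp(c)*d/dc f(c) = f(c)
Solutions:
 f(c) = C1*exp(-exp(-c))


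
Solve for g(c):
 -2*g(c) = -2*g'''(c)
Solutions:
 g(c) = C3*exp(c) + (C1*sin(sqrt(3)*c/2) + C2*cos(sqrt(3)*c/2))*exp(-c/2)


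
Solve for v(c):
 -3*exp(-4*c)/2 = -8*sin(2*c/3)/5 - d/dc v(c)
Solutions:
 v(c) = C1 + 12*cos(2*c/3)/5 - 3*exp(-4*c)/8


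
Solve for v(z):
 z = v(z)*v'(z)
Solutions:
 v(z) = -sqrt(C1 + z^2)
 v(z) = sqrt(C1 + z^2)


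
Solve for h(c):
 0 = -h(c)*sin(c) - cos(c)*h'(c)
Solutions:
 h(c) = C1*cos(c)


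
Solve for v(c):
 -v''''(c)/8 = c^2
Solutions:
 v(c) = C1 + C2*c + C3*c^2 + C4*c^3 - c^6/45


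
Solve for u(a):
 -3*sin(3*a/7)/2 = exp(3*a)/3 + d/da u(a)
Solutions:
 u(a) = C1 - exp(3*a)/9 + 7*cos(3*a/7)/2


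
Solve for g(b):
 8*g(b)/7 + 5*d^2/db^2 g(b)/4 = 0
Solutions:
 g(b) = C1*sin(4*sqrt(70)*b/35) + C2*cos(4*sqrt(70)*b/35)


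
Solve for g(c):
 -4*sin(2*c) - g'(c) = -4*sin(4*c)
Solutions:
 g(c) = C1 + 2*cos(2*c) - cos(4*c)


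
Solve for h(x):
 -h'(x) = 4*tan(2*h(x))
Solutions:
 h(x) = -asin(C1*exp(-8*x))/2 + pi/2
 h(x) = asin(C1*exp(-8*x))/2


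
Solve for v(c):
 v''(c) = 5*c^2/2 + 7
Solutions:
 v(c) = C1 + C2*c + 5*c^4/24 + 7*c^2/2


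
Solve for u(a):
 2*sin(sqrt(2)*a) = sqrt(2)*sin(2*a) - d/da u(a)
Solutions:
 u(a) = C1 - sqrt(2)*cos(2*a)/2 + sqrt(2)*cos(sqrt(2)*a)


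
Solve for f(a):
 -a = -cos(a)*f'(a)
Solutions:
 f(a) = C1 + Integral(a/cos(a), a)


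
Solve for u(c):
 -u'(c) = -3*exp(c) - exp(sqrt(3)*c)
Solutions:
 u(c) = C1 + 3*exp(c) + sqrt(3)*exp(sqrt(3)*c)/3


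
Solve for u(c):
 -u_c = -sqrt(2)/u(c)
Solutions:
 u(c) = -sqrt(C1 + 2*sqrt(2)*c)
 u(c) = sqrt(C1 + 2*sqrt(2)*c)


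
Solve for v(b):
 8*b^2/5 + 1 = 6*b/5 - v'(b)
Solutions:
 v(b) = C1 - 8*b^3/15 + 3*b^2/5 - b


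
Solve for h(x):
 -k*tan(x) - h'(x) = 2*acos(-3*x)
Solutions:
 h(x) = C1 + k*log(cos(x)) - 2*x*acos(-3*x) - 2*sqrt(1 - 9*x^2)/3


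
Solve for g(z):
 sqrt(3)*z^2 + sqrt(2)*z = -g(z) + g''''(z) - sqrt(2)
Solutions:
 g(z) = C1*exp(-z) + C2*exp(z) + C3*sin(z) + C4*cos(z) - sqrt(3)*z^2 - sqrt(2)*z - sqrt(2)


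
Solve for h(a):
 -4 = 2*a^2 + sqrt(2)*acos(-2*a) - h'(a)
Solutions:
 h(a) = C1 + 2*a^3/3 + 4*a + sqrt(2)*(a*acos(-2*a) + sqrt(1 - 4*a^2)/2)


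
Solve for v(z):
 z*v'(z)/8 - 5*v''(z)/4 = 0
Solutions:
 v(z) = C1 + C2*erfi(sqrt(5)*z/10)


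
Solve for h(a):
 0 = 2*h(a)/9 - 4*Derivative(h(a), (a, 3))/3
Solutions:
 h(a) = C3*exp(6^(2/3)*a/6) + (C1*sin(2^(2/3)*3^(1/6)*a/4) + C2*cos(2^(2/3)*3^(1/6)*a/4))*exp(-6^(2/3)*a/12)


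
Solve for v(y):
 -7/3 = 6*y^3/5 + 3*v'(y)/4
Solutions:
 v(y) = C1 - 2*y^4/5 - 28*y/9


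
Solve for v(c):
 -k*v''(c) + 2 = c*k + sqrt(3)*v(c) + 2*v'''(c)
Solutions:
 v(c) = C1*exp(-c*(k^2/(k^3 + sqrt(-k^6 + (k^3 + 54*sqrt(3))^2) + 54*sqrt(3))^(1/3) + k + (k^3 + sqrt(-k^6 + (k^3 + 54*sqrt(3))^2) + 54*sqrt(3))^(1/3))/6) + C2*exp(c*(-4*k^2/((-1 + sqrt(3)*I)*(k^3 + sqrt(-k^6 + (k^3 + 54*sqrt(3))^2) + 54*sqrt(3))^(1/3)) - 2*k + (k^3 + sqrt(-k^6 + (k^3 + 54*sqrt(3))^2) + 54*sqrt(3))^(1/3) - sqrt(3)*I*(k^3 + sqrt(-k^6 + (k^3 + 54*sqrt(3))^2) + 54*sqrt(3))^(1/3))/12) + C3*exp(c*(4*k^2/((1 + sqrt(3)*I)*(k^3 + sqrt(-k^6 + (k^3 + 54*sqrt(3))^2) + 54*sqrt(3))^(1/3)) - 2*k + (k^3 + sqrt(-k^6 + (k^3 + 54*sqrt(3))^2) + 54*sqrt(3))^(1/3) + sqrt(3)*I*(k^3 + sqrt(-k^6 + (k^3 + 54*sqrt(3))^2) + 54*sqrt(3))^(1/3))/12) - sqrt(3)*c*k/3 + 2*sqrt(3)/3


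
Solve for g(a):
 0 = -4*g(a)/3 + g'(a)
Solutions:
 g(a) = C1*exp(4*a/3)


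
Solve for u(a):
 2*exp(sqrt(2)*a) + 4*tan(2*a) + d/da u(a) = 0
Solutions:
 u(a) = C1 - sqrt(2)*exp(sqrt(2)*a) + 2*log(cos(2*a))


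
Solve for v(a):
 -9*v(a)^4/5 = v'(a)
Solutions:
 v(a) = 5^(1/3)*(1/(C1 + 27*a))^(1/3)
 v(a) = 5^(1/3)*(-3^(2/3) - 3*3^(1/6)*I)*(1/(C1 + 9*a))^(1/3)/6
 v(a) = 5^(1/3)*(-3^(2/3) + 3*3^(1/6)*I)*(1/(C1 + 9*a))^(1/3)/6


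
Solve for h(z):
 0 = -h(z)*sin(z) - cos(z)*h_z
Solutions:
 h(z) = C1*cos(z)


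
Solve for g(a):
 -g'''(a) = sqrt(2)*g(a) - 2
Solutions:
 g(a) = C3*exp(-2^(1/6)*a) + (C1*sin(2^(1/6)*sqrt(3)*a/2) + C2*cos(2^(1/6)*sqrt(3)*a/2))*exp(2^(1/6)*a/2) + sqrt(2)


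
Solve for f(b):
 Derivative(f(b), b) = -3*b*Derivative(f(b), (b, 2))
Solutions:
 f(b) = C1 + C2*b^(2/3)


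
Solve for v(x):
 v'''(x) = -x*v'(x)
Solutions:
 v(x) = C1 + Integral(C2*airyai(-x) + C3*airybi(-x), x)


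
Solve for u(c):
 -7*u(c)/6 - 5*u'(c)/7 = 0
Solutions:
 u(c) = C1*exp(-49*c/30)


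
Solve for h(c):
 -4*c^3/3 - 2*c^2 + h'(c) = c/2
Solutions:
 h(c) = C1 + c^4/3 + 2*c^3/3 + c^2/4


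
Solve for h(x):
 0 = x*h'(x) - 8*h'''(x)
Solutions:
 h(x) = C1 + Integral(C2*airyai(x/2) + C3*airybi(x/2), x)


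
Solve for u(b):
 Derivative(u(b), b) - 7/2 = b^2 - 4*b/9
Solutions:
 u(b) = C1 + b^3/3 - 2*b^2/9 + 7*b/2


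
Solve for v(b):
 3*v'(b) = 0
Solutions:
 v(b) = C1


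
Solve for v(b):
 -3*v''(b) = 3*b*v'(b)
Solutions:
 v(b) = C1 + C2*erf(sqrt(2)*b/2)


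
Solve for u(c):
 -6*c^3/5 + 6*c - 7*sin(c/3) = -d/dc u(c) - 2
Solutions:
 u(c) = C1 + 3*c^4/10 - 3*c^2 - 2*c - 21*cos(c/3)


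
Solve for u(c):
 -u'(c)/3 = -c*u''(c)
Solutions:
 u(c) = C1 + C2*c^(4/3)


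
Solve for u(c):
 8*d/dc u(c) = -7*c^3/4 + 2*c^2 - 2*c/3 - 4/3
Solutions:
 u(c) = C1 - 7*c^4/128 + c^3/12 - c^2/24 - c/6


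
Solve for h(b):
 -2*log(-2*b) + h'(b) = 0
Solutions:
 h(b) = C1 + 2*b*log(-b) + 2*b*(-1 + log(2))


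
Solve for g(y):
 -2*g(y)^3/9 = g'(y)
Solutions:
 g(y) = -3*sqrt(2)*sqrt(-1/(C1 - 2*y))/2
 g(y) = 3*sqrt(2)*sqrt(-1/(C1 - 2*y))/2


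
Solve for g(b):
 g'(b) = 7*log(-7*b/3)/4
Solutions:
 g(b) = C1 + 7*b*log(-b)/4 + 7*b*(-log(3) - 1 + log(7))/4


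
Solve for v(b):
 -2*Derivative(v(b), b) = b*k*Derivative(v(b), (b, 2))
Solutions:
 v(b) = C1 + b^(((re(k) - 2)*re(k) + im(k)^2)/(re(k)^2 + im(k)^2))*(C2*sin(2*log(b)*Abs(im(k))/(re(k)^2 + im(k)^2)) + C3*cos(2*log(b)*im(k)/(re(k)^2 + im(k)^2)))


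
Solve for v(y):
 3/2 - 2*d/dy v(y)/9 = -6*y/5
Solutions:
 v(y) = C1 + 27*y^2/10 + 27*y/4


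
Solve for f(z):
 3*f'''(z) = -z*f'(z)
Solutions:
 f(z) = C1 + Integral(C2*airyai(-3^(2/3)*z/3) + C3*airybi(-3^(2/3)*z/3), z)


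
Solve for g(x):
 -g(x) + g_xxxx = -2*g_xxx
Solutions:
 g(x) = C1*exp(x*(-1 + sqrt(-2*6^(2/3)/(3*(-9 + sqrt(129))^(1/3)) + 6^(1/3)*(-9 + sqrt(129))^(1/3)/3 + 1))/2)*sin(x*sqrt(-2 - 2*6^(2/3)/(3*(-9 + sqrt(129))^(1/3)) + 6^(1/3)*(-9 + sqrt(129))^(1/3)/3 + 2/sqrt(-2*6^(2/3)/(3*(-9 + sqrt(129))^(1/3)) + 6^(1/3)*(-9 + sqrt(129))^(1/3)/3 + 1))/2) + C2*exp(x*(-1 + sqrt(-2*6^(2/3)/(3*(-9 + sqrt(129))^(1/3)) + 6^(1/3)*(-9 + sqrt(129))^(1/3)/3 + 1))/2)*cos(x*sqrt(-2 - 2*6^(2/3)/(3*(-9 + sqrt(129))^(1/3)) + 6^(1/3)*(-9 + sqrt(129))^(1/3)/3 + 2/sqrt(-2*6^(2/3)/(3*(-9 + sqrt(129))^(1/3)) + 6^(1/3)*(-9 + sqrt(129))^(1/3)/3 + 1))/2) + C3*exp(x*(-1 - sqrt(-2*6^(2/3)/(3*(-9 + sqrt(129))^(1/3)) + 6^(1/3)*(-9 + sqrt(129))^(1/3)/3 + 1) + sqrt(-6^(1/3)*(-9 + sqrt(129))^(1/3)/3 + 2*6^(2/3)/(3*(-9 + sqrt(129))^(1/3)) + 2 + 2/sqrt(-2*6^(2/3)/(3*(-9 + sqrt(129))^(1/3)) + 6^(1/3)*(-9 + sqrt(129))^(1/3)/3 + 1)))/2) + C4*exp(-x*(sqrt(-2*6^(2/3)/(3*(-9 + sqrt(129))^(1/3)) + 6^(1/3)*(-9 + sqrt(129))^(1/3)/3 + 1) + 1 + sqrt(-6^(1/3)*(-9 + sqrt(129))^(1/3)/3 + 2*6^(2/3)/(3*(-9 + sqrt(129))^(1/3)) + 2 + 2/sqrt(-2*6^(2/3)/(3*(-9 + sqrt(129))^(1/3)) + 6^(1/3)*(-9 + sqrt(129))^(1/3)/3 + 1)))/2)
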